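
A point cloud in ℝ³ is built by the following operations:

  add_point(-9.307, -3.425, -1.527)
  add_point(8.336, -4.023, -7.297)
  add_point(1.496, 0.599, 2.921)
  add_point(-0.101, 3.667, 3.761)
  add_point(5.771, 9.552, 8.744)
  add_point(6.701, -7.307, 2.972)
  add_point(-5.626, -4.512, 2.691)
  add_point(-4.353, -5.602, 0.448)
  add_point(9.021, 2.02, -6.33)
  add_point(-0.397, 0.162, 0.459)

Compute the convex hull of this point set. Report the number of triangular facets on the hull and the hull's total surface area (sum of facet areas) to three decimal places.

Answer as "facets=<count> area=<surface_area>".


facets=10 area=640.272

Extreme-point indices: [0, 1, 4, 5, 6, 7, 8] — 7 of 10 on the boundary.

Per-facet area ½‖(b−a)×(c−a)‖:
  f1: (p4, p8, p0) → 162.9316
  f2: (p4, p5, p8) → 108.0310
  f3: (p1, p8, p0) → 57.1664
  f4: (p1, p5, p8) → 33.1193
  f5: (p6, p4, p0) → 47.7611
  f6: (p6, p4, p5) → 109.1458
  f7: (p7, p1, p0) → 36.9750
  f8: (p7, p1, p5) → 62.1534
  f9: (p7, p6, p0) → 7.7794
  f10: (p7, p6, p5) → 15.2087
Σ area = 640.272

Euler: V−E+F = 7−15+10 = 2.


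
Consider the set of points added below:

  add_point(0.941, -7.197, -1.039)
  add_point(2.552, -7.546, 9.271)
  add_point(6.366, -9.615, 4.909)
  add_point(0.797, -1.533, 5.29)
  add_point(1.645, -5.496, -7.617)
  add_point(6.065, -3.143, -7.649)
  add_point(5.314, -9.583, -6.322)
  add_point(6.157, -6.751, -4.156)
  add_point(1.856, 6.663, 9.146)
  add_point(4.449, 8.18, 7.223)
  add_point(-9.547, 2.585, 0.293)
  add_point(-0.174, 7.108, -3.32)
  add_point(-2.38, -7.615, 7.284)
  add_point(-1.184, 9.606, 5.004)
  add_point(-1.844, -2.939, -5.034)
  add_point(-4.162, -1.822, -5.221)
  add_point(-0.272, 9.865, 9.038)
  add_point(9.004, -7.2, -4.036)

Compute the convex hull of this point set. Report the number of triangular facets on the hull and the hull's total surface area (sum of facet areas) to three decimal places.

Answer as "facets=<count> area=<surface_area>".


facets=24 area=943.238

Extreme-point indices: [1, 2, 4, 5, 6, 8, 9, 10, 11, 12, 13, 15, 16, 17] — 14 of 18 on the boundary.

Area of each hull facet:
  f1: (p8, p1, p16) → 14.0159
  f2: (p13, p16, p10) → 20.1197
  f3: (p13, p11, p10) → 46.0779
  f4: (p12, p16, p10) → 101.4587
  f5: (p12, p1, p16) → 46.4360
  f6: (p2, p6, p17) → 23.7225
  f7: (p2, p12, p1) → 15.5758
  f8: (p2, p12, p6) → 51.6158
  f9: (p9, p8, p16) → 6.8557
  f10: (p9, p13, p16) → 10.9102
  f11: (p9, p13, p11) → 26.8167
  f12: (p9, p2, p17) → 86.5001
  f13: (p9, p8, p1) → 23.3207
  f14: (p9, p2, p1) → 48.4477
  f15: (p15, p12, p6) → 81.9975
  f16: (p15, p4, p6) → 12.0716
  f17: (p15, p12, p10) → 59.3242
  f18: (p15, p11, p10) → 41.8925
  f19: (p15, p4, p11) → 35.5500
  f20: (p5, p9, p17) → 57.9217
  f21: (p5, p9, p11) → 72.4284
  f22: (p5, p4, p11) → 31.8898
  f23: (p5, p6, p17) → 14.5468
  f24: (p5, p4, p6) → 13.7422
Σ area = 943.238

Euler characteristic 14−36+24 = 2 ✓


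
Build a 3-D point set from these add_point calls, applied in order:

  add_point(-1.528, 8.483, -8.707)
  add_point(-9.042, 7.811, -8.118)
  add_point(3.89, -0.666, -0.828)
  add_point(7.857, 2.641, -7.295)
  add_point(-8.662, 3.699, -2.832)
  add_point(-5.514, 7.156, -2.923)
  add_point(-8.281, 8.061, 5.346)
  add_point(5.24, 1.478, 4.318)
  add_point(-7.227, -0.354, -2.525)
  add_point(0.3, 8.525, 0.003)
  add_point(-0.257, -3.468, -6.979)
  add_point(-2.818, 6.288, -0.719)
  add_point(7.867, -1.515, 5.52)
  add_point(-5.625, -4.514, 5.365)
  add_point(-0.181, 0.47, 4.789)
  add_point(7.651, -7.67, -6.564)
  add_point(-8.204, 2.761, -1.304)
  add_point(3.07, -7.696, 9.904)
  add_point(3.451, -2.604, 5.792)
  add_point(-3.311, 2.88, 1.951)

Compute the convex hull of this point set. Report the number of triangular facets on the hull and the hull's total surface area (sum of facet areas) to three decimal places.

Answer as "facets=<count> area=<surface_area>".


facets=22 area=1026.572

Hull vertices (13/20): indices [0, 1, 3, 4, 6, 7, 8, 9, 10, 12, 13, 15, 17].

Facet areas (half cross-product norm):
  f1: (p15, p17, p12) → 60.4221
  f2: (p6, p17, p12) → 83.7346
  f3: (p3, p9, p12) → 73.4082
  f4: (p3, p15, p12) → 64.5641
  f5: (p7, p9, p12) → 3.9616
  f6: (p7, p6, p12) → 15.9456
  f7: (p7, p6, p9) → 48.0425
  f8: (p10, p8, p1) → 43.9755
  f9: (p4, p6, p1) → 28.3938
  f10: (p4, p8, p1) → 10.9692
  f11: (p13, p6, p17) → 58.2469
  f12: (p13, p10, p8) → 39.6665
  f13: (p13, p4, p6) → 53.2270
  f14: (p13, p4, p8) → 16.2798
  f15: (p13, p15, p17) → 86.3755
  f16: (p13, p10, p15) → 58.2340
  f17: (p0, p3, p9) → 47.3932
  f18: (p0, p6, p1) → 51.0205
  f19: (p0, p6, p9) → 42.3083
  f20: (p0, p3, p15) → 49.3851
  f21: (p0, p10, p1) → 45.9382
  f22: (p0, p10, p15) → 45.0799
Σ area = 1026.572

Euler: V−E+F = 13−33+22 = 2.


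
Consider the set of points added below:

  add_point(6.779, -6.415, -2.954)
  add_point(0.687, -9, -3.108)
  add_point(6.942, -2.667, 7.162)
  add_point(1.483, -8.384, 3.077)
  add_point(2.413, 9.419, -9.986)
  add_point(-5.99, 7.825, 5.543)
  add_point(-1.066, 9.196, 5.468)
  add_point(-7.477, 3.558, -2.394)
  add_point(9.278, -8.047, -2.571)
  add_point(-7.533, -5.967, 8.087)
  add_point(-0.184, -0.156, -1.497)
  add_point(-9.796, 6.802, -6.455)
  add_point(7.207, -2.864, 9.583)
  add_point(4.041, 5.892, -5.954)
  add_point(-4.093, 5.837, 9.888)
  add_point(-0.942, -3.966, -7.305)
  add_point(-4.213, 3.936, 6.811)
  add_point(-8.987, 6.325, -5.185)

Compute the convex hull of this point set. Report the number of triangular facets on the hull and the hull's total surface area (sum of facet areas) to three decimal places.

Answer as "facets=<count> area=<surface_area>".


facets=20 area=1151.099

Points on the hull: [1, 3, 4, 5, 6, 8, 9, 11, 12, 13, 14, 15] (12 of 18).

Per-facet area ½‖(b−a)×(c−a)‖:
  f1: (p15, p4, p11) → 80.5741
  f2: (p15, p4, p8) → 82.5648
  f3: (p6, p4, p11) → 90.4544
  f4: (p1, p9, p11) → 128.0623
  f5: (p1, p15, p11) → 34.1461
  f6: (p1, p3, p9) → 30.6877
  f7: (p1, p15, p8) → 28.6779
  f8: (p1, p3, p8) → 26.5971
  f9: (p5, p6, p11) → 30.8106
  f10: (p5, p6, p14) → 12.7581
  f11: (p5, p9, p11) → 88.9350
  f12: (p5, p9, p14) → 31.6148
  f13: (p13, p4, p8) → 23.5653
  f14: (p12, p6, p14) → 44.9887
  f15: (p12, p3, p8) → 49.2415
  f16: (p12, p13, p8) → 99.9314
  f17: (p12, p9, p14) → 82.5772
  f18: (p12, p3, p9) → 54.3488
  f19: (p12, p6, p4) → 118.8745
  f20: (p12, p13, p4) → 11.6893
Σ area = 1151.099

Euler: V−E+F = 12−30+20 = 2.


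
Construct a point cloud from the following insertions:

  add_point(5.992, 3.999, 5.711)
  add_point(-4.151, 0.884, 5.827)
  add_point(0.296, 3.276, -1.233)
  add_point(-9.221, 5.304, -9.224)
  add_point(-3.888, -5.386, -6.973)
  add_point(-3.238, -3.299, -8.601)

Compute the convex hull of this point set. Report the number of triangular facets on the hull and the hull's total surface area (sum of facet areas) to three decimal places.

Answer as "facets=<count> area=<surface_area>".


Extreme-point indices: [0, 1, 2, 3, 4, 5] — 6 of 6 on the boundary.

Facet areas (half cross-product norm):
  f1: (p1, p0, p3) → 85.6028
  f2: (p1, p4, p3) → 84.3557
  f3: (p1, p4, p0) → 75.2425
  f4: (p5, p4, p3) → 12.1572
  f5: (p5, p4, p0) → 25.2280
  f6: (p2, p0, p3) → 17.0093
  f7: (p2, p5, p3) → 52.8485
  f8: (p2, p5, p0) → 28.0534
Σ area = 380.497

Euler characteristic 6−12+8 = 2 ✓

facets=8 area=380.497


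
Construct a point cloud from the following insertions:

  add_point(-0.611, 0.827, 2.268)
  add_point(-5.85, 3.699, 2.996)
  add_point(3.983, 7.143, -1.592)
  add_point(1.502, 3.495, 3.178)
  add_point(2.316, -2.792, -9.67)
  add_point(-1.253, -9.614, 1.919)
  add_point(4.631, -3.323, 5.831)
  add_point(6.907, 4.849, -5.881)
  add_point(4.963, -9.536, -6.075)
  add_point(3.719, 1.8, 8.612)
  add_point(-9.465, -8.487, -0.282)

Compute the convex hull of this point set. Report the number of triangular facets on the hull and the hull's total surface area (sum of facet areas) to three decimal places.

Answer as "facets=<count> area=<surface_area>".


facets=14 area=745.978

9 of the 11 inputs are extreme points: [1, 2, 4, 5, 6, 7, 8, 9, 10].

Triangle areas on the boundary:
  f1: (p9, p5, p10) → 56.7279
  f2: (p8, p5, p10) → 40.0921
  f3: (p1, p9, p10) → 72.3573
  f4: (p4, p8, p10) → 61.8193
  f5: (p4, p8, p7) → 36.9914
  f6: (p4, p1, p10) → 97.5899
  f7: (p6, p9, p5) → 20.5620
  f8: (p6, p8, p5) → 47.8141
  f9: (p6, p9, p7) → 42.5088
  f10: (p6, p8, p7) → 86.2322
  f11: (p2, p9, p7) → 28.4307
  f12: (p2, p1, p9) → 56.1342
  f13: (p2, p4, p7) → 25.5311
  f14: (p2, p4, p1) → 73.1872
Σ area = 745.978

Euler characteristic 9−21+14 = 2 ✓


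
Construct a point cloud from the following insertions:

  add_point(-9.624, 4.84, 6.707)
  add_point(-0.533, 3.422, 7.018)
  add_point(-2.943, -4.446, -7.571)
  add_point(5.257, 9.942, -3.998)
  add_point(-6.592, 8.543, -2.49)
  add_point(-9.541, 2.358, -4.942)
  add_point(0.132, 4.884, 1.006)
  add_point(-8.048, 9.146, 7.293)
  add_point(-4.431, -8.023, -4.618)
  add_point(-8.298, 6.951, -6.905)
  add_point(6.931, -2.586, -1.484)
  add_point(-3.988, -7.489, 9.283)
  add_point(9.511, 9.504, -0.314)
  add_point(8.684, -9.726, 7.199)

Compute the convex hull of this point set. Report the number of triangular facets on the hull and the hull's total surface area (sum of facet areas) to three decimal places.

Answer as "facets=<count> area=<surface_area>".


facets=22 area=1195.371

Points on the hull: [0, 1, 2, 3, 4, 5, 7, 8, 9, 10, 11, 12, 13] (13 of 14).

Per-facet area ½‖(b−a)×(c−a)‖:
  f1: (p7, p9, p0) → 31.9448
  f2: (p11, p7, p0) → 23.6944
  f3: (p10, p13, p12) → 60.8841
  f4: (p10, p2, p13) → 60.4753
  f5: (p5, p9, p0) → 30.1029
  f6: (p5, p9, p2) → 23.6803
  f7: (p5, p11, p0) → 82.1749
  f8: (p3, p9, p2) → 87.5298
  f9: (p3, p10, p12) → 34.6873
  f10: (p3, p10, p2) → 75.5753
  f11: (p3, p7, p12) → 48.7524
  f12: (p1, p13, p12) → 111.0021
  f13: (p1, p7, p12) → 61.8337
  f14: (p1, p11, p13) → 75.0823
  f15: (p1, p11, p7) → 52.1317
  f16: (p8, p2, p13) → 41.8416
  f17: (p8, p11, p13) → 89.8824
  f18: (p8, p5, p2) → 23.7166
  f19: (p8, p5, p11) → 80.5503
  f20: (p4, p7, p9) → 13.3451
  f21: (p4, p3, p9) → 28.9721
  f22: (p4, p3, p7) → 57.5115
Σ area = 1195.371

Euler: V−E+F = 13−33+22 = 2.


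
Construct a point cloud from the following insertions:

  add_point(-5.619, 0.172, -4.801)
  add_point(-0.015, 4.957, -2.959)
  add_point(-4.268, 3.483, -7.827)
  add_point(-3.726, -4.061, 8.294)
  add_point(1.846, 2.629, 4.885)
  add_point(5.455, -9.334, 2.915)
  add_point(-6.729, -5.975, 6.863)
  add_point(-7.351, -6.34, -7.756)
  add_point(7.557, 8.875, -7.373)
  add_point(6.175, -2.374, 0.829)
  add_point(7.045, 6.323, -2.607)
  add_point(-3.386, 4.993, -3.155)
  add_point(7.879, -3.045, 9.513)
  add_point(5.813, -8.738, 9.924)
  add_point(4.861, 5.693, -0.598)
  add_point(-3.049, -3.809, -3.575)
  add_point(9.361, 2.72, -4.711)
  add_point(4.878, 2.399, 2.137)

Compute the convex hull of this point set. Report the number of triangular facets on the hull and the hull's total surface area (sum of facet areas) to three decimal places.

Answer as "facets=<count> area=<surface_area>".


14 of the 18 inputs are extreme points: [0, 2, 3, 4, 5, 6, 7, 8, 10, 11, 12, 13, 14, 16].

Triangle areas on the boundary:
  f1: (p5, p16, p7) → 120.6064
  f2: (p6, p5, p7) → 93.4364
  f3: (p6, p13, p5) → 44.8799
  f4: (p0, p2, p11) → 10.9882
  f5: (p0, p6, p11) → 36.2263
  f6: (p0, p2, p7) → 15.5262
  f7: (p0, p6, p7) → 48.5328
  f8: (p12, p5, p16) → 67.5178
  f9: (p12, p13, p5) → 21.3683
  f10: (p8, p2, p11) → 30.7418
  f11: (p8, p12, p16) → 40.2204
  f12: (p8, p16, p7) → 66.2716
  f13: (p8, p2, p7) → 49.8382
  f14: (p3, p12, p4) → 43.1979
  f15: (p3, p6, p11) → 27.9998
  f16: (p3, p4, p11) → 45.6481
  f17: (p3, p6, p13) → 17.4385
  f18: (p3, p12, p13) → 32.4005
  f19: (p14, p4, p11) → 29.4699
  f20: (p14, p8, p11) → 34.2736
  f21: (p14, p12, p4) → 30.6818
  f22: (p10, p8, p12) → 9.2164
  f23: (p10, p14, p12) → 18.4231
  f24: (p10, p14, p8) → 5.4790
Σ area = 940.383

Euler characteristic 14−36+24 = 2 ✓

facets=24 area=940.383


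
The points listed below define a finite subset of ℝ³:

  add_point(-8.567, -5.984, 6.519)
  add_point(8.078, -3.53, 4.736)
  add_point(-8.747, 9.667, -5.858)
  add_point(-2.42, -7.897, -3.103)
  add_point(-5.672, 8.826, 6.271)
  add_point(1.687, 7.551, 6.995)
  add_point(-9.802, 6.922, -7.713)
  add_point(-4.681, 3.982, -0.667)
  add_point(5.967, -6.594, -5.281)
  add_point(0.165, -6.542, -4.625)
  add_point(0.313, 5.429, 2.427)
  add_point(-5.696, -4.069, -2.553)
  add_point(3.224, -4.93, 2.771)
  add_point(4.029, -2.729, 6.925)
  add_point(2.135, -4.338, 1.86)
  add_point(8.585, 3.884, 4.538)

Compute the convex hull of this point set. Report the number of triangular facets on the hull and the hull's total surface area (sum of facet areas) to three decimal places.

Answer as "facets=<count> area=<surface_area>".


Points on the hull: [0, 1, 2, 3, 4, 5, 6, 8, 9, 11, 13, 15] (12 of 16).

Facet areas (half cross-product norm):
  f1: (p2, p5, p15) → 63.9575
  f2: (p2, p8, p6) → 35.4666
  f3: (p2, p8, p15) → 147.1465
  f4: (p11, p3, p6) → 19.0023
  f5: (p11, p0, p6) → 55.5286
  f6: (p11, p0, p3) → 24.3424
  f7: (p1, p8, p15) → 38.1932
  f8: (p1, p0, p3) → 79.3606
  f9: (p1, p8, p3) → 46.8174
  f10: (p9, p3, p6) → 27.9991
  f11: (p9, p8, p6) → 40.9288
  f12: (p9, p8, p3) → 5.3801
  f13: (p4, p0, p5) → 56.6127
  f14: (p4, p2, p5) → 44.1595
  f15: (p4, p0, p6) → 109.4391
  f16: (p4, p2, p6) → 18.3856
  f17: (p13, p5, p15) → 33.6788
  f18: (p13, p1, p15) → 17.2798
  f19: (p13, p0, p5) → 68.5895
  f20: (p13, p1, p0) → 18.9821
Σ area = 951.250

Check V−E+F: 12 − 30 + 20 = 2.

facets=20 area=951.250


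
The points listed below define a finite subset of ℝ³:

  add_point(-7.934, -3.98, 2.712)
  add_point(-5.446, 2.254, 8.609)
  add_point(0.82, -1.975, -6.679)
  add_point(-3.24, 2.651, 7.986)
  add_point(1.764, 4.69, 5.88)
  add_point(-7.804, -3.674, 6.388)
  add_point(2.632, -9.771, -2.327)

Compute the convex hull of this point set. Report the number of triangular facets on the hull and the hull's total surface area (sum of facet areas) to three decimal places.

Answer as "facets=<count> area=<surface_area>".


Points on the hull: [0, 1, 2, 3, 4, 5, 6] (7 of 7).

Facet areas (half cross-product norm):
  f1: (p2, p6, p0) → 55.5938
  f2: (p2, p4, p6) → 64.8715
  f3: (p5, p6, p0) → 22.1681
  f4: (p3, p4, p6) → 48.1202
  f5: (p3, p5, p6) → 59.2685
  f6: (p1, p5, p0) → 11.3569
  f7: (p1, p3, p5) → 7.2266
  f8: (p1, p2, p0) → 57.0814
  f9: (p1, p2, p4) → 57.3276
  f10: (p1, p3, p4) → 1.4859
Σ area = 384.500

Euler: V−E+F = 7−15+10 = 2.

facets=10 area=384.500


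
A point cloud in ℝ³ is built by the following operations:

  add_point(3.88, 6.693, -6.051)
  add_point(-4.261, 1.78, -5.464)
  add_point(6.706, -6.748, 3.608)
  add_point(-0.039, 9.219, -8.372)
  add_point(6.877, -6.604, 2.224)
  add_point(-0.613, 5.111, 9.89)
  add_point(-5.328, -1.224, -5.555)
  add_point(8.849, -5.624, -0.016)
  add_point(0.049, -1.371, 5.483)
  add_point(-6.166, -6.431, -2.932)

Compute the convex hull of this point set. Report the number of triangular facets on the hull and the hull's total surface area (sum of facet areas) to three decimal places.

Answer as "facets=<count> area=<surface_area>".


Hull vertices (10/10): indices [0, 1, 2, 3, 4, 5, 6, 7, 8, 9].

Per-facet area ½‖(b−a)×(c−a)‖:
  f1: (p2, p5, p7) → 30.8467
  f2: (p6, p7, p9) → 44.8781
  f3: (p6, p3, p7) → 95.1446
  f4: (p6, p5, p9) → 51.0573
  f5: (p0, p3, p7) → 20.0045
  f6: (p0, p5, p7) → 112.0191
  f7: (p0, p5, p3) → 41.7185
  f8: (p4, p7, p9) → 20.8871
  f9: (p4, p2, p9) → 9.5179
  f10: (p4, p2, p7) → 1.2832
  f11: (p8, p5, p9) → 31.7422
  f12: (p8, p2, p9) → 50.8945
  f13: (p8, p2, p5) → 24.9504
  f14: (p1, p5, p3) → 72.8243
  f15: (p1, p6, p3) → 5.5515
  f16: (p1, p6, p5) → 24.5558
Σ area = 637.876

Euler: V−E+F = 10−24+16 = 2.

facets=16 area=637.876


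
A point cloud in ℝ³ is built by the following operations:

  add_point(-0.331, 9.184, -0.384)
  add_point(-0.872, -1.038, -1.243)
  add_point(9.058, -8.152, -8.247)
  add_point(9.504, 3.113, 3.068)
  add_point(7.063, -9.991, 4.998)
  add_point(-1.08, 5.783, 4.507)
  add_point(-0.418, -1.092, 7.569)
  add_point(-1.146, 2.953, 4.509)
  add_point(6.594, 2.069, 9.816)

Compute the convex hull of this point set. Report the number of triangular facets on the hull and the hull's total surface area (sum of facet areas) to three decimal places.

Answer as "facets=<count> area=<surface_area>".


facets=14 area=628.526

Hull vertices (9/9): indices [0, 1, 2, 3, 4, 5, 6, 7, 8].

Facet areas (half cross-product norm):
  f1: (p2, p4, p3) → 86.8685
  f2: (p0, p2, p3) → 95.5237
  f3: (p8, p4, p3) → 47.0397
  f4: (p8, p0, p3) → 44.7636
  f5: (p1, p0, p2) → 62.3281
  f6: (p1, p2, p4) → 81.1523
  f7: (p6, p8, p4) → 46.7939
  f8: (p6, p1, p7) → 17.9393
  f9: (p6, p1, p4) → 51.6852
  f10: (p5, p8, p0) → 25.2844
  f11: (p5, p1, p7) → 8.1618
  f12: (p5, p1, p0) → 26.6687
  f13: (p5, p6, p7) → 4.4808
  f14: (p5, p6, p8) → 29.8362
Σ area = 628.526

Check V−E+F: 9 − 21 + 14 = 2.


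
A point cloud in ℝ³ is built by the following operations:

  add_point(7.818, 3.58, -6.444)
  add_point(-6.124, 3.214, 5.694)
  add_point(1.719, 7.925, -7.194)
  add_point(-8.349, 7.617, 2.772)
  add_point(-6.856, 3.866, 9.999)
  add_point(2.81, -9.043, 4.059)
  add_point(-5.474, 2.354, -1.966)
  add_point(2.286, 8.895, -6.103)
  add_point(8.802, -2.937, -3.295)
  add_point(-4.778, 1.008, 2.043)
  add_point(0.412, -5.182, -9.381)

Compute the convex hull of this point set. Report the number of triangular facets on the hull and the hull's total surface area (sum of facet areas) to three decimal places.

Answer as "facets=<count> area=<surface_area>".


facets=16 area=758.862

10 of the 11 inputs are extreme points: [0, 2, 3, 4, 5, 6, 7, 8, 9, 10].

Area of each hull facet:
  f1: (p10, p5, p8) → 59.0435
  f2: (p4, p5, p8) → 96.2690
  f3: (p4, p7, p3) → 51.1018
  f4: (p0, p10, p8) → 38.2015
  f5: (p0, p4, p8) → 78.5185
  f6: (p0, p4, p7) → 72.1945
  f7: (p9, p10, p5) → 80.1101
  f8: (p9, p4, p5) → 53.6604
  f9: (p2, p0, p10) → 44.3199
  f10: (p2, p0, p7) → 5.8931
  f11: (p2, p7, p3) → 10.8256
  f12: (p6, p9, p10) → 24.7468
  f13: (p6, p2, p3) → 39.2797
  f14: (p6, p2, p10) → 60.3973
  f15: (p6, p4, p3) → 31.2202
  f16: (p6, p9, p4) → 13.0798
Σ area = 758.862

Euler: V−E+F = 10−24+16 = 2.


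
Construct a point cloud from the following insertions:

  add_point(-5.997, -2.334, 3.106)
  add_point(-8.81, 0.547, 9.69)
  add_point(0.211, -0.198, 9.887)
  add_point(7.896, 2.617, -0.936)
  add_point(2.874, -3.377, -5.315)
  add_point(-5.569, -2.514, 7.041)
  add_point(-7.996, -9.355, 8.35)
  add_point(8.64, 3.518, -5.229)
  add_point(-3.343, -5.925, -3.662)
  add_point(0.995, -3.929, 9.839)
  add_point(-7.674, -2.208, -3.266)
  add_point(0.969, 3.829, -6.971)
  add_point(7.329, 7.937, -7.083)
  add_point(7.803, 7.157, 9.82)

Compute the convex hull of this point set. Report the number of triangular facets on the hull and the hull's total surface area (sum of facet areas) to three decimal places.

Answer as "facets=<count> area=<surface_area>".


facets=20 area=931.338

12 of the 14 inputs are extreme points: [1, 2, 3, 4, 6, 7, 8, 9, 10, 11, 12, 13].

Per-facet area ½‖(b−a)×(c−a)‖:
  f1: (p10, p6, p1) → 62.6246
  f2: (p13, p2, p1) → 36.0248
  f3: (p9, p6, p1) → 47.3386
  f4: (p9, p2, p1) → 16.5437
  f5: (p9, p13, p2) → 17.0494
  f6: (p4, p9, p6) → 81.0223
  f7: (p12, p13, p7) → 38.1423
  f8: (p12, p4, p7) → 19.2142
  f9: (p12, p13, p1) → 151.3145
  f10: (p3, p13, p7) → 15.1768
  f11: (p3, p9, p13) → 71.8001
  f12: (p3, p4, p7) → 19.3434
  f13: (p3, p4, p9) → 63.0070
  f14: (p8, p10, p6) → 37.6446
  f15: (p8, p4, p6) → 36.0513
  f16: (p11, p12, p4) → 27.5244
  f17: (p11, p8, p10) → 30.8878
  f18: (p11, p8, p4) → 26.0067
  f19: (p11, p10, p1) → 71.3679
  f20: (p11, p12, p1) → 63.2539
Σ area = 931.338

Euler characteristic 12−30+20 = 2 ✓


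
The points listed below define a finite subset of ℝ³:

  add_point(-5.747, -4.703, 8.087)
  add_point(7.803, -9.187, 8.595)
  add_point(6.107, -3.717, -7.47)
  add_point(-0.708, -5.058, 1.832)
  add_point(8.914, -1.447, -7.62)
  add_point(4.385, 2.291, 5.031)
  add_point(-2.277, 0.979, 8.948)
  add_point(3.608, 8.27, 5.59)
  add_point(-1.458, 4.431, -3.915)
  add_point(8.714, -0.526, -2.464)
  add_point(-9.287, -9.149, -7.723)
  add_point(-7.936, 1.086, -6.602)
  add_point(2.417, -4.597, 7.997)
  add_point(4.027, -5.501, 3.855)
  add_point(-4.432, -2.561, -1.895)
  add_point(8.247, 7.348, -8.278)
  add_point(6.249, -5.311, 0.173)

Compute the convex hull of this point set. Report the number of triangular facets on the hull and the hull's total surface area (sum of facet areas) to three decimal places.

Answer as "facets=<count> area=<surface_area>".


facets=18 area=1116.946

Hull vertices (11/17): indices [0, 1, 2, 4, 6, 7, 8, 9, 10, 11, 15].

Triangle areas on the boundary:
  f1: (p0, p1, p10) → 118.6066
  f2: (p15, p4, p10) → 82.8756
  f3: (p15, p1, p7) → 133.3286
  f4: (p2, p4, p10) → 9.9876
  f5: (p2, p1, p10) → 139.2238
  f6: (p2, p1, p4) → 30.3975
  f7: (p6, p1, p7) → 70.9426
  f8: (p6, p0, p1) → 46.6616
  f9: (p11, p15, p10) → 80.1625
  f10: (p11, p6, p7) → 81.7630
  f11: (p11, p0, p10) → 80.3307
  f12: (p11, p6, p0) → 53.1279
  f13: (p9, p1, p4) → 27.4790
  f14: (p9, p15, p4) → 23.0529
  f15: (p9, p15, p1) → 19.8991
  f16: (p8, p15, p7) → 62.3681
  f17: (p8, p11, p7) → 26.5725
  f18: (p8, p11, p15) → 30.1670
Σ area = 1116.946

Euler: V−E+F = 11−27+18 = 2.


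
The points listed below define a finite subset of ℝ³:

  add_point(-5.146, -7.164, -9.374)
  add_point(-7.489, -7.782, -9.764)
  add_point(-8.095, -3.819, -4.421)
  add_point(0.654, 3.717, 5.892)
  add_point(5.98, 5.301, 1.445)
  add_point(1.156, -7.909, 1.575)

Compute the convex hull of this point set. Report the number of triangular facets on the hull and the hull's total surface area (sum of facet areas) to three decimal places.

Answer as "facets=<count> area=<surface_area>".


facets=8 area=377.355

Extreme-point indices: [0, 1, 2, 3, 4, 5] — 6 of 6 on the boundary.

Per-facet area ½‖(b−a)×(c−a)‖:
  f1: (p3, p4, p2) → 54.7271
  f2: (p3, p5, p2) → 71.7761
  f3: (p3, p5, p4) → 44.1333
  f4: (p0, p5, p4) → 88.4737
  f5: (p1, p4, p2) → 51.5035
  f6: (p1, p0, p4) → 15.3570
  f7: (p1, p5, p2) → 38.9383
  f8: (p1, p0, p5) → 12.4464
Σ area = 377.355

Euler: V−E+F = 6−12+8 = 2.


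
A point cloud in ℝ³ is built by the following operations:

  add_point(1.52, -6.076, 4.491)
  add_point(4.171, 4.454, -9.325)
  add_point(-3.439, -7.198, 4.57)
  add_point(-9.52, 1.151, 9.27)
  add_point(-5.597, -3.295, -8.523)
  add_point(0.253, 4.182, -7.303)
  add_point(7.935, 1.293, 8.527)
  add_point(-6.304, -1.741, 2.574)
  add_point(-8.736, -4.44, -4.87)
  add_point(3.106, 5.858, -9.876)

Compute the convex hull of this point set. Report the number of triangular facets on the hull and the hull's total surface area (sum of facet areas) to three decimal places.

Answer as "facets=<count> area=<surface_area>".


Hull vertices (9/10): indices [0, 1, 2, 3, 4, 5, 6, 8, 9].

Facet areas (half cross-product norm):
  f1: (p2, p6, p3) → 82.9861
  f2: (p9, p6, p3) → 167.3041
  f3: (p8, p2, p3) → 63.1469
  f4: (p0, p2, p6) → 18.0858
  f5: (p5, p9, p3) → 15.4023
  f6: (p5, p8, p3) → 96.5536
  f7: (p5, p8, p9) → 13.0457
  f8: (p1, p9, p6) → 14.4441
  f9: (p1, p0, p6) → 90.8251
  f10: (p4, p1, p0) → 92.3905
  f11: (p4, p8, p2) → 25.5760
  f12: (p4, p0, p2) → 35.0674
  f13: (p4, p8, p9) → 23.0633
  f14: (p4, p1, p9) → 11.5252
Σ area = 749.416

Check V−E+F: 9 − 21 + 14 = 2.

facets=14 area=749.416


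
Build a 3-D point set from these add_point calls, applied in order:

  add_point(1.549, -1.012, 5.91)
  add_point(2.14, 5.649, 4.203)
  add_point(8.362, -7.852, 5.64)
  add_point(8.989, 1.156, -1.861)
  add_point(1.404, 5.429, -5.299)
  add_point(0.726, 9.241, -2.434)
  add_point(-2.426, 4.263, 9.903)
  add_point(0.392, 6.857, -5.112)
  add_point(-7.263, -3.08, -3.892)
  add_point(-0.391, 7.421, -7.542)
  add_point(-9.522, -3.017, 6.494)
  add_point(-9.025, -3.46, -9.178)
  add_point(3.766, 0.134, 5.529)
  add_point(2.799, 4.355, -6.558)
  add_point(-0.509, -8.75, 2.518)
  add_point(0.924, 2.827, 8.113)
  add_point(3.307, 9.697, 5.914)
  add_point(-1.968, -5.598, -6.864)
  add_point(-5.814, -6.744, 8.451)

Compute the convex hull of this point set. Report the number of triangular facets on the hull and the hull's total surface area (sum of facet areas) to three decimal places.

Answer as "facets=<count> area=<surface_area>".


Hull vertices (12/19): indices [2, 3, 5, 6, 9, 10, 11, 13, 14, 16, 17, 18].

Triangle areas on the boundary:
  f1: (p2, p16, p3) → 75.1749
  f2: (p5, p11, p10) → 125.4417
  f3: (p5, p16, p3) → 49.3811
  f4: (p6, p2, p16) → 73.9267
  f5: (p6, p5, p10) → 72.8295
  f6: (p6, p5, p16) → 37.8758
  f7: (p17, p2, p3) → 79.6370
  f8: (p17, p14, p11) → 33.4538
  f9: (p17, p14, p2) → 42.9530
  f10: (p9, p5, p3) → 32.0154
  f11: (p9, p5, p11) → 33.7894
  f12: (p18, p11, p10) → 41.8471
  f13: (p18, p14, p11) → 62.8519
  f14: (p18, p14, p2) → 36.3922
  f15: (p18, p6, p10) → 29.9329
  f16: (p18, p6, p2) → 82.6126
  f17: (p13, p17, p3) → 46.3825
  f18: (p13, p9, p3) → 8.4067
  f19: (p13, p17, p11) → 42.1566
  f20: (p13, p9, p11) → 31.6276
Σ area = 1038.688

Check V−E+F: 12 − 30 + 20 = 2.

facets=20 area=1038.688


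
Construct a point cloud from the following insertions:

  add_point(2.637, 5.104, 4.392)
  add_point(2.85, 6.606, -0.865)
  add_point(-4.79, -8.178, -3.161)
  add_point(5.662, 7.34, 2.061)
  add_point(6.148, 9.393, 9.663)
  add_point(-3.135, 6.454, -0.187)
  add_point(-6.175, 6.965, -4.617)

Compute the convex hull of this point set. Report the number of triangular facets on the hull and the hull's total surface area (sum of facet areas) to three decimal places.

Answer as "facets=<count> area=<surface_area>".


Extreme-point indices: [1, 2, 3, 4, 5, 6] — 6 of 7 on the boundary.

Area of each hull facet:
  f1: (p3, p4, p6) → 45.3414
  f2: (p3, p2, p4) → 66.3551
  f3: (p5, p4, p6) → 12.6293
  f4: (p5, p2, p6) → 40.1820
  f5: (p5, p2, p4) → 94.3512
  f6: (p1, p2, p6) → 73.7799
  f7: (p1, p3, p6) → 9.0025
  f8: (p1, p3, p2) → 28.6117
Σ area = 370.253

Euler characteristic 6−12+8 = 2 ✓

facets=8 area=370.253


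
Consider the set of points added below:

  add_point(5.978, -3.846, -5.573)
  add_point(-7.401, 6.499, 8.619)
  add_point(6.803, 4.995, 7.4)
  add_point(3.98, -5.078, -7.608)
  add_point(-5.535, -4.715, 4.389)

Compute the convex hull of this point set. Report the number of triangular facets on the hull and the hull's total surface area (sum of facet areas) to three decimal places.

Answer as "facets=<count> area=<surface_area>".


facets=6 area=444.397

Points on the hull: [0, 1, 2, 3, 4] (5 of 5).

Triangle areas on the boundary:
  f1: (p3, p2, p1) → 131.0839
  f2: (p4, p2, p1) → 83.4870
  f3: (p4, p3, p1) → 85.5114
  f4: (p0, p3, p2) → 14.7379
  f5: (p0, p4, p2) → 105.9663
  f6: (p0, p4, p3) → 23.6107
Σ area = 444.397

Euler characteristic 5−9+6 = 2 ✓


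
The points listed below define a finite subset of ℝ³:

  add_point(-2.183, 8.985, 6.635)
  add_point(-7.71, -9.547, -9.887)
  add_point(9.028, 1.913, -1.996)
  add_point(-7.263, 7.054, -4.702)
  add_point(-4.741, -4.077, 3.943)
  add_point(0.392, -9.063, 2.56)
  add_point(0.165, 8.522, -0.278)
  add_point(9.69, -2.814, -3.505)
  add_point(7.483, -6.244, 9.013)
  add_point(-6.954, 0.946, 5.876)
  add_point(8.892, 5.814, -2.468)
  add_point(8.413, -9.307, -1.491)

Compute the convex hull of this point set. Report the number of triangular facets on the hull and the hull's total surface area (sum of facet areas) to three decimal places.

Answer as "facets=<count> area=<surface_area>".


Hull vertices (11/12): indices [0, 1, 3, 4, 5, 6, 7, 8, 9, 10, 11].

Area of each hull facet:
  f1: (p11, p7, p1) → 62.8206
  f2: (p11, p8, p7) → 37.9582
  f3: (p9, p8, p0) → 76.7560
  f4: (p9, p3, p1) → 103.7239
  f5: (p9, p3, p0) → 53.7696
  f6: (p10, p8, p7) → 56.9644
  f7: (p10, p8, p0) → 115.6320
  f8: (p10, p7, p1) → 82.2001
  f9: (p10, p3, p1) → 142.2733
  f10: (p5, p11, p1) → 66.3961
  f11: (p5, p11, p8) → 42.3299
  f12: (p6, p3, p0) → 31.3230
  f13: (p6, p10, p0) → 29.0024
  f14: (p6, p10, p3) → 32.2967
  f15: (p4, p9, p8) → 36.3940
  f16: (p4, p5, p8) → 35.7950
  f17: (p4, p9, p1) → 37.1467
  f18: (p4, p5, p1) → 53.0260
Σ area = 1095.808

Euler characteristic 11−27+18 = 2 ✓

facets=18 area=1095.808


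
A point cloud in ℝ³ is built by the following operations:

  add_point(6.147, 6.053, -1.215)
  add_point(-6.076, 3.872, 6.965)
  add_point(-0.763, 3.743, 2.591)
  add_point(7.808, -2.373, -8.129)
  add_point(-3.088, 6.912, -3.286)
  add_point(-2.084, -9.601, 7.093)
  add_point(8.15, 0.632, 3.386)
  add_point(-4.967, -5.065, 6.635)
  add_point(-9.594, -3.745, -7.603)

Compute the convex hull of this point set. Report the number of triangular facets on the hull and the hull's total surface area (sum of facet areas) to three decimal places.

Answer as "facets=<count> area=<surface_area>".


Extreme-point indices: [0, 1, 3, 4, 5, 6, 7, 8] — 8 of 9 on the boundary.

Per-facet area ½‖(b−a)×(c−a)‖:
  f1: (p3, p4, p8) → 96.7784
  f2: (p1, p4, p8) → 73.2369
  f3: (p0, p3, p6) → 39.8049
  f4: (p0, p3, p4) → 52.2258
  f5: (p0, p1, p6) → 53.4782
  f6: (p0, p1, p4) → 52.7189
  f7: (p5, p1, p6) → 92.9653
  f8: (p5, p3, p8) → 141.7055
  f9: (p5, p3, p6) → 88.8319
  f10: (p7, p1, p8) → 67.4411
  f11: (p7, p5, p8) → 38.4188
  f12: (p7, p5, p1) → 10.7624
Σ area = 808.368

Euler: V−E+F = 8−18+12 = 2.

facets=12 area=808.368


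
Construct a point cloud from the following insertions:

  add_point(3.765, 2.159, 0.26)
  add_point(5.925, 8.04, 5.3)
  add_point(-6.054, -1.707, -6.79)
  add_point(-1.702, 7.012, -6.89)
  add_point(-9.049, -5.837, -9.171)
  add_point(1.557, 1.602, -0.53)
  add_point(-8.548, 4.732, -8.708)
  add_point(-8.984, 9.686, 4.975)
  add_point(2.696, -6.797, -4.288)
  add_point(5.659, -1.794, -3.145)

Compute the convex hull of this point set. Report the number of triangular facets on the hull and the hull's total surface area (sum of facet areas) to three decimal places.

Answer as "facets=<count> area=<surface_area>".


Hull vertices (7/10): indices [1, 3, 4, 6, 7, 8, 9].

Facet areas (half cross-product norm):
  f1: (p8, p7, p4) → 131.1009
  f2: (p8, p7, p1) → 134.0436
  f3: (p3, p7, p1) → 91.2802
  f4: (p3, p8, p4) → 85.5153
  f5: (p6, p7, p4) → 71.3365
  f6: (p6, p3, p4) → 36.7633
  f7: (p6, p3, p7) → 51.5631
  f8: (p9, p8, p1) → 24.2171
  f9: (p9, p3, p1) → 73.6384
  f10: (p9, p3, p8) → 34.6250
Σ area = 734.083

Euler characteristic 7−15+10 = 2 ✓

facets=10 area=734.083


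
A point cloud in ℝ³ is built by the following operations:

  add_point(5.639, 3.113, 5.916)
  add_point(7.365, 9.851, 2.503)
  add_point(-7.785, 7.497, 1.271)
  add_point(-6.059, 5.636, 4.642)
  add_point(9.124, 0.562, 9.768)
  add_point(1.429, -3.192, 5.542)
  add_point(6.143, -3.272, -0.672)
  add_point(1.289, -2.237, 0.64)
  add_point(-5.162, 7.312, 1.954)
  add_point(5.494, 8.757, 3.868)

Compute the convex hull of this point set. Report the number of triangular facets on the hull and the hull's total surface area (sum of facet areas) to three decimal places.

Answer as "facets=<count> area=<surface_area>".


Extreme-point indices: [1, 2, 3, 4, 5, 6, 7, 9] — 8 of 10 on the boundary.

Facet areas (half cross-product norm):
  f1: (p6, p1, p2) → 100.7943
  f2: (p6, p1, p4) → 64.7677
  f3: (p5, p6, p4) → 36.9198
  f4: (p3, p5, p2) → 18.3819
  f5: (p3, p5, p4) → 53.5964
  f6: (p7, p6, p2) → 20.3605
  f7: (p7, p5, p2) → 33.0697
  f8: (p7, p5, p6) → 12.6009
  f9: (p9, p1, p4) → 12.7558
  f10: (p9, p3, p4) → 64.0704
  f11: (p9, p1, p2) → 13.2023
  f12: (p9, p3, p2) → 24.6370
Σ area = 455.157

Euler characteristic 8−18+12 = 2 ✓

facets=12 area=455.157


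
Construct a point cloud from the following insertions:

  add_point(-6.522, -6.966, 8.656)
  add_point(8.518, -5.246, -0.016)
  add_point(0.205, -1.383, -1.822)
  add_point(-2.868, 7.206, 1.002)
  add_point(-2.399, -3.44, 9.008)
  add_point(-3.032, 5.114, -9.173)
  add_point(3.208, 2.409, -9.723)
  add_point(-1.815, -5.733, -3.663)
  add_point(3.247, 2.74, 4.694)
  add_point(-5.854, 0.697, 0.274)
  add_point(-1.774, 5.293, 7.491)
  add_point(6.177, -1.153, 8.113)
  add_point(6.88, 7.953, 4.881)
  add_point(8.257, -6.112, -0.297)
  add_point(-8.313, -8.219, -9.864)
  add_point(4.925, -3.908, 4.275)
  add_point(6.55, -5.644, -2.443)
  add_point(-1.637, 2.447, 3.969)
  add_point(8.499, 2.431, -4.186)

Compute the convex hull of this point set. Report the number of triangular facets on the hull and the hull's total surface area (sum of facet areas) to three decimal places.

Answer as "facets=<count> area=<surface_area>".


facets=24 area=1045.749

Hull vertices (14/19): indices [0, 1, 3, 4, 5, 6, 9, 10, 11, 12, 13, 14, 16, 18].

Area of each hull facet:
  f1: (p11, p12, p1) → 45.2813
  f2: (p11, p0, p4) → 11.1101
  f3: (p16, p6, p14) → 85.9934
  f4: (p5, p6, p14) → 48.9512
  f5: (p5, p6, p12) → 54.7455
  f6: (p18, p12, p1) → 46.8532
  f7: (p18, p6, p12) → 35.4271
  f8: (p18, p16, p6) → 32.4993
  f9: (p10, p0, p4) → 17.7163
  f10: (p10, p11, p12) → 41.3276
  f11: (p10, p11, p4) → 37.3195
  f12: (p13, p11, p1) → 3.6054
  f13: (p13, p11, p0) → 69.7519
  f14: (p13, p0, p14) → 145.7479
  f15: (p13, p16, p14) → 12.0371
  f16: (p13, p18, p1) → 3.1036
  f17: (p13, p18, p16) → 11.6179
  f18: (p3, p5, p12) → 50.3071
  f19: (p3, p10, p12) → 31.6690
  f20: (p9, p10, p0) → 52.7283
  f21: (p9, p3, p10) → 24.5633
  f22: (p9, p0, p14) → 77.6985
  f23: (p9, p5, p14) → 69.8841
  f24: (p9, p3, p5) → 35.8105
Σ area = 1045.749

Check V−E+F: 14 − 36 + 24 = 2.


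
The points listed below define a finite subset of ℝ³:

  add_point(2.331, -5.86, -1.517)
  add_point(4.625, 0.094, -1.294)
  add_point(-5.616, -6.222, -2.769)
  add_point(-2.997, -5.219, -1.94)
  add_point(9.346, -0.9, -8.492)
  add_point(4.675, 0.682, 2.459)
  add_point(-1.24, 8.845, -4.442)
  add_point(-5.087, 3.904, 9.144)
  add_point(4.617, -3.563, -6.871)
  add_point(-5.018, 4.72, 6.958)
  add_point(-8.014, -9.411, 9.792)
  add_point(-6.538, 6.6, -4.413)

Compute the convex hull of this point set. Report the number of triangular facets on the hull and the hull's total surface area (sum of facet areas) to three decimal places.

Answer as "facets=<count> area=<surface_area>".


Hull vertices (10/12): indices [0, 2, 4, 5, 6, 7, 8, 9, 10, 11].

Per-facet area ½‖(b−a)×(c−a)‖:
  f1: (p2, p0, p10) → 53.0208
  f2: (p11, p6, p4) → 39.4321
  f3: (p11, p2, p10) → 80.0843
  f4: (p11, p7, p10) → 92.6651
  f5: (p5, p6, p4) → 71.2406
  f6: (p5, p7, p6) → 72.4646
  f7: (p5, p7, p10) → 83.5314
  f8: (p5, p0, p10) → 62.9683
  f9: (p5, p0, p4) → 43.0181
  f10: (p8, p11, p4) → 40.6794
  f11: (p8, p11, p2) → 71.7895
  f12: (p8, p0, p4) → 12.2568
  f13: (p8, p2, p0) → 24.4385
  f14: (p9, p7, p6) → 3.9920
  f15: (p9, p11, p6) → 33.4003
  f16: (p9, p11, p7) → 3.3714
Σ area = 788.353

Euler characteristic 10−24+16 = 2 ✓

facets=16 area=788.353


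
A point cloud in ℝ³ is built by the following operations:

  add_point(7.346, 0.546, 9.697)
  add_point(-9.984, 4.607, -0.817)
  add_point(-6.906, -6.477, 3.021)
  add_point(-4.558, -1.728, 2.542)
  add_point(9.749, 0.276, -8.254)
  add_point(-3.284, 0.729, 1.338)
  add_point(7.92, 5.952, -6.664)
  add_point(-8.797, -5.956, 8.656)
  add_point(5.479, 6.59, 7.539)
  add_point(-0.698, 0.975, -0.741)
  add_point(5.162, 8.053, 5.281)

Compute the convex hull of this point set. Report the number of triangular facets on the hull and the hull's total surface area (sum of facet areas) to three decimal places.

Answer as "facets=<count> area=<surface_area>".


Hull vertices (8/11): indices [0, 1, 2, 4, 6, 7, 8, 10].

Per-facet area ½‖(b−a)×(c−a)‖:
  f1: (p2, p4, p1) → 124.2214
  f2: (p0, p2, p4) → 149.8254
  f3: (p7, p2, p1) → 35.8286
  f4: (p7, p0, p2) → 50.9128
  f5: (p6, p0, p4) → 53.1713
  f6: (p6, p4, p1) → 55.6712
  f7: (p6, p10, p1) → 101.9946
  f8: (p8, p6, p0) → 46.9081
  f9: (p8, p6, p10) → 12.3019
  f10: (p8, p7, p0) → 58.1608
  f11: (p8, p10, p1) → 21.5680
  f12: (p8, p7, p1) → 119.9603
Σ area = 830.524

Euler: V−E+F = 8−18+12 = 2.

facets=12 area=830.524


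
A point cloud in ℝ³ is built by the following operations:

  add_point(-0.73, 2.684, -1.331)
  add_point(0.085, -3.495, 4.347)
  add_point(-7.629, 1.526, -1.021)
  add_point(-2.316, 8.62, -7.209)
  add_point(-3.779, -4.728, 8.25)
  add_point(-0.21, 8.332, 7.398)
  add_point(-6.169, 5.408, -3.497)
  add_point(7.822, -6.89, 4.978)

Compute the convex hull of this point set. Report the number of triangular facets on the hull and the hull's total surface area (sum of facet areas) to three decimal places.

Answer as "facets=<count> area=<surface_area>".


6 of the 8 inputs are extreme points: [2, 3, 4, 5, 6, 7].

Area of each hull facet:
  f1: (p3, p7, p2) → 100.1979
  f2: (p4, p7, p2) → 71.0672
  f3: (p5, p4, p2) → 70.6964
  f4: (p5, p3, p7) → 128.0823
  f5: (p5, p4, p7) → 82.6782
  f6: (p6, p3, p2) → 6.4051
  f7: (p6, p5, p2) → 30.6169
  f8: (p6, p5, p3) → 39.6001
Σ area = 529.344

Euler characteristic 6−12+8 = 2 ✓

facets=8 area=529.344


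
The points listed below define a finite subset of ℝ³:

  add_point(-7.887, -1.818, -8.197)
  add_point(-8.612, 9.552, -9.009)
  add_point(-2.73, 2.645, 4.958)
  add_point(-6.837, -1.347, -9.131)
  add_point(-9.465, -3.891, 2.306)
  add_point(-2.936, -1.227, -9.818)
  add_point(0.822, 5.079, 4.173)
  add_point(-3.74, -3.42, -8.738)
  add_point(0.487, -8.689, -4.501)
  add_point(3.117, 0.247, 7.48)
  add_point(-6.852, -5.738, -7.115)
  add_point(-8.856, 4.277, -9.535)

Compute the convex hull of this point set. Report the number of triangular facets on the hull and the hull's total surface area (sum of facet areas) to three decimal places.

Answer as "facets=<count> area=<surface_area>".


Extreme-point indices: [0, 1, 2, 3, 4, 5, 6, 7, 8, 9, 10, 11] — 12 of 12 on the boundary.

Triangle areas on the boundary:
  f1: (p8, p9, p4) → 85.3378
  f2: (p10, p8, p4) → 41.4441
  f3: (p2, p9, p4) → 29.4946
  f4: (p2, p1, p4) → 79.6704
  f5: (p5, p8, p9) → 74.1578
  f6: (p6, p2, p9) → 13.4089
  f7: (p6, p2, p1) → 36.2853
  f8: (p6, p5, p9) → 48.1587
  f9: (p6, p5, p1) → 91.9931
  f10: (p11, p5, p1) → 16.3781
  f11: (p11, p1, p4) → 33.4229
  f12: (p7, p10, p8) → 16.5049
  f13: (p7, p5, p8) → 8.0457
  f14: (p3, p11, p5) → 11.3507
  f15: (p3, p7, p10) → 7.5969
  f16: (p3, p7, p5) → 4.6594
  f17: (p0, p3, p10) → 2.9811
  f18: (p0, p3, p11) → 4.4151
  f19: (p0, p10, p4) → 20.8750
  f20: (p0, p11, p4) → 31.7679
Σ area = 657.948

Euler: V−E+F = 12−30+20 = 2.

facets=20 area=657.948


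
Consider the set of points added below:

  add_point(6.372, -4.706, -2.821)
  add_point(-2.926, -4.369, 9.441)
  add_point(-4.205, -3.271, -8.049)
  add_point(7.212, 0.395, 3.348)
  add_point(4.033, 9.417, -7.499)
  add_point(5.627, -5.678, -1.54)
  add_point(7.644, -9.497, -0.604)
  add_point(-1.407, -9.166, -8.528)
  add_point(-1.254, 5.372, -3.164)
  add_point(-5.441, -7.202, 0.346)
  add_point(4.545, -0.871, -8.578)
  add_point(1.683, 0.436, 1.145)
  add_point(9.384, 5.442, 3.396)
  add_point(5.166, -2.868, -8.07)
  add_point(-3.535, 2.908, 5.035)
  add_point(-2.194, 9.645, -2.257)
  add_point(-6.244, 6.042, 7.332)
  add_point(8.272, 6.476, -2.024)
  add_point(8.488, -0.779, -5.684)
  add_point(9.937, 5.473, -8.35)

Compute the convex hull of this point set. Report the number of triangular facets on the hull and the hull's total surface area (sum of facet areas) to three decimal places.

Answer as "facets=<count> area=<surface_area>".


Hull vertices (15/20): indices [1, 2, 3, 4, 6, 7, 9, 10, 12, 13, 15, 16, 17, 18, 19].

Area of each hull facet:
  f1: (p12, p6, p19) → 88.6212
  f2: (p15, p12, p16) → 73.7920
  f3: (p9, p7, p6) → 57.4897
  f4: (p18, p6, p19) → 6.1803
  f5: (p13, p10, p19) → 7.6907
  f6: (p13, p7, p10) → 8.8956
  f7: (p13, p18, p19) → 14.8838
  f8: (p13, p7, p6) → 45.5686
  f9: (p13, p18, p6) → 22.8218
  f10: (p1, p12, p16) → 86.2129
  f11: (p1, p9, p16) → 54.8130
  f12: (p1, p9, p6) → 65.0063
  f13: (p4, p10, p19) → 29.5957
  f14: (p4, p15, p12) → 50.7275
  f15: (p3, p12, p6) → 15.9156
  f16: (p3, p1, p6) → 67.3277
  f17: (p3, p1, p12) → 26.5246
  f18: (p17, p12, p19) → 10.0213
  f19: (p17, p4, p19) → 21.6341
  f20: (p17, p4, p12) → 9.9004
  f21: (p2, p7, p10) → 29.2577
  f22: (p2, p4, p10) → 46.0298
  f23: (p2, p4, p15) → 57.2755
  f24: (p2, p9, p7) → 29.5705
  f25: (p2, p15, p16) → 78.7424
  f26: (p2, p9, p16) → 70.0132
Σ area = 1074.512

Euler: V−E+F = 15−39+26 = 2.

facets=26 area=1074.512
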